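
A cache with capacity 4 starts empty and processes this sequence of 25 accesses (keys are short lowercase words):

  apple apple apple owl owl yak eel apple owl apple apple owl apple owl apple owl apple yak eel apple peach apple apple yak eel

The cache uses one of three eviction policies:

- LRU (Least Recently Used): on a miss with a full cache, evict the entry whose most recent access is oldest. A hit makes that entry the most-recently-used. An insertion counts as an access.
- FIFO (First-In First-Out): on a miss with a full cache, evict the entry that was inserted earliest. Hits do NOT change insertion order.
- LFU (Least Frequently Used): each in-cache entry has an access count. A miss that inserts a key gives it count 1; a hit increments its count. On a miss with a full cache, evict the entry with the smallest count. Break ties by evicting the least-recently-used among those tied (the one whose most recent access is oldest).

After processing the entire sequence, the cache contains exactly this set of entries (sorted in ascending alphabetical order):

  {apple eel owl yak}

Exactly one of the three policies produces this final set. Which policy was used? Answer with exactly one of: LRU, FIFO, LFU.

Simulating under each policy and comparing final sets:
  LRU: final set = {apple eel peach yak} -> differs
  FIFO: final set = {apple eel peach yak} -> differs
  LFU: final set = {apple eel owl yak} -> MATCHES target
Only LFU produces the target set.

Answer: LFU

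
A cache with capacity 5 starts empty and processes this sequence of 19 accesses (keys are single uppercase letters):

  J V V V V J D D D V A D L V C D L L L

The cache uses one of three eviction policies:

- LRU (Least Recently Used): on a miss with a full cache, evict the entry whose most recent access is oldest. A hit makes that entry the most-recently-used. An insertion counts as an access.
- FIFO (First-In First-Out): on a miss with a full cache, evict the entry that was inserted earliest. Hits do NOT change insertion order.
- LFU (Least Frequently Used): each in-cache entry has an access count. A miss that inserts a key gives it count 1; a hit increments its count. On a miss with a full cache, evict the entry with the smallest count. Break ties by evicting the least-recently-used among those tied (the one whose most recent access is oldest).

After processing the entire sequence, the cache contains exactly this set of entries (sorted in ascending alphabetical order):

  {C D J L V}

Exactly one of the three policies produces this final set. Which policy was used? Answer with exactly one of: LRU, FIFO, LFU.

Simulating under each policy and comparing final sets:
  LRU: final set = {A C D L V} -> differs
  FIFO: final set = {A C D L V} -> differs
  LFU: final set = {C D J L V} -> MATCHES target
Only LFU produces the target set.

Answer: LFU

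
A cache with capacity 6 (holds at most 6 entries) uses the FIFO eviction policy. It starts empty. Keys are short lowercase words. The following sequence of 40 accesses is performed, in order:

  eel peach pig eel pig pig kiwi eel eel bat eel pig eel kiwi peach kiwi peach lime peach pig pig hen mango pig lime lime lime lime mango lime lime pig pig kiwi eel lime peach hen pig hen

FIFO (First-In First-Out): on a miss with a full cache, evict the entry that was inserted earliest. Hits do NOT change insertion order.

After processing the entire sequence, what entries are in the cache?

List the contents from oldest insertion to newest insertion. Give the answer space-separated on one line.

Answer: lime hen mango eel peach pig

Derivation:
FIFO simulation (capacity=6):
  1. access eel: MISS. Cache (old->new): [eel]
  2. access peach: MISS. Cache (old->new): [eel peach]
  3. access pig: MISS. Cache (old->new): [eel peach pig]
  4. access eel: HIT. Cache (old->new): [eel peach pig]
  5. access pig: HIT. Cache (old->new): [eel peach pig]
  6. access pig: HIT. Cache (old->new): [eel peach pig]
  7. access kiwi: MISS. Cache (old->new): [eel peach pig kiwi]
  8. access eel: HIT. Cache (old->new): [eel peach pig kiwi]
  9. access eel: HIT. Cache (old->new): [eel peach pig kiwi]
  10. access bat: MISS. Cache (old->new): [eel peach pig kiwi bat]
  11. access eel: HIT. Cache (old->new): [eel peach pig kiwi bat]
  12. access pig: HIT. Cache (old->new): [eel peach pig kiwi bat]
  13. access eel: HIT. Cache (old->new): [eel peach pig kiwi bat]
  14. access kiwi: HIT. Cache (old->new): [eel peach pig kiwi bat]
  15. access peach: HIT. Cache (old->new): [eel peach pig kiwi bat]
  16. access kiwi: HIT. Cache (old->new): [eel peach pig kiwi bat]
  17. access peach: HIT. Cache (old->new): [eel peach pig kiwi bat]
  18. access lime: MISS. Cache (old->new): [eel peach pig kiwi bat lime]
  19. access peach: HIT. Cache (old->new): [eel peach pig kiwi bat lime]
  20. access pig: HIT. Cache (old->new): [eel peach pig kiwi bat lime]
  21. access pig: HIT. Cache (old->new): [eel peach pig kiwi bat lime]
  22. access hen: MISS, evict eel. Cache (old->new): [peach pig kiwi bat lime hen]
  23. access mango: MISS, evict peach. Cache (old->new): [pig kiwi bat lime hen mango]
  24. access pig: HIT. Cache (old->new): [pig kiwi bat lime hen mango]
  25. access lime: HIT. Cache (old->new): [pig kiwi bat lime hen mango]
  26. access lime: HIT. Cache (old->new): [pig kiwi bat lime hen mango]
  27. access lime: HIT. Cache (old->new): [pig kiwi bat lime hen mango]
  28. access lime: HIT. Cache (old->new): [pig kiwi bat lime hen mango]
  29. access mango: HIT. Cache (old->new): [pig kiwi bat lime hen mango]
  30. access lime: HIT. Cache (old->new): [pig kiwi bat lime hen mango]
  31. access lime: HIT. Cache (old->new): [pig kiwi bat lime hen mango]
  32. access pig: HIT. Cache (old->new): [pig kiwi bat lime hen mango]
  33. access pig: HIT. Cache (old->new): [pig kiwi bat lime hen mango]
  34. access kiwi: HIT. Cache (old->new): [pig kiwi bat lime hen mango]
  35. access eel: MISS, evict pig. Cache (old->new): [kiwi bat lime hen mango eel]
  36. access lime: HIT. Cache (old->new): [kiwi bat lime hen mango eel]
  37. access peach: MISS, evict kiwi. Cache (old->new): [bat lime hen mango eel peach]
  38. access hen: HIT. Cache (old->new): [bat lime hen mango eel peach]
  39. access pig: MISS, evict bat. Cache (old->new): [lime hen mango eel peach pig]
  40. access hen: HIT. Cache (old->new): [lime hen mango eel peach pig]
Total: 29 hits, 11 misses, 5 evictions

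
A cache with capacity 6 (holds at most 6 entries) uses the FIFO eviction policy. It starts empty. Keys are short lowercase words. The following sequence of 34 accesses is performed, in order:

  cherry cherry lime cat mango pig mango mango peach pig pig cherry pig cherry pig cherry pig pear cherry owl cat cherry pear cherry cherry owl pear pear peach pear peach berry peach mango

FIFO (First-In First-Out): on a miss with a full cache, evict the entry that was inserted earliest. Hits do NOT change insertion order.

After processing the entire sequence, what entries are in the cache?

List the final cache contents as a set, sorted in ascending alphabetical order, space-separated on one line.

FIFO simulation (capacity=6):
  1. access cherry: MISS. Cache (old->new): [cherry]
  2. access cherry: HIT. Cache (old->new): [cherry]
  3. access lime: MISS. Cache (old->new): [cherry lime]
  4. access cat: MISS. Cache (old->new): [cherry lime cat]
  5. access mango: MISS. Cache (old->new): [cherry lime cat mango]
  6. access pig: MISS. Cache (old->new): [cherry lime cat mango pig]
  7. access mango: HIT. Cache (old->new): [cherry lime cat mango pig]
  8. access mango: HIT. Cache (old->new): [cherry lime cat mango pig]
  9. access peach: MISS. Cache (old->new): [cherry lime cat mango pig peach]
  10. access pig: HIT. Cache (old->new): [cherry lime cat mango pig peach]
  11. access pig: HIT. Cache (old->new): [cherry lime cat mango pig peach]
  12. access cherry: HIT. Cache (old->new): [cherry lime cat mango pig peach]
  13. access pig: HIT. Cache (old->new): [cherry lime cat mango pig peach]
  14. access cherry: HIT. Cache (old->new): [cherry lime cat mango pig peach]
  15. access pig: HIT. Cache (old->new): [cherry lime cat mango pig peach]
  16. access cherry: HIT. Cache (old->new): [cherry lime cat mango pig peach]
  17. access pig: HIT. Cache (old->new): [cherry lime cat mango pig peach]
  18. access pear: MISS, evict cherry. Cache (old->new): [lime cat mango pig peach pear]
  19. access cherry: MISS, evict lime. Cache (old->new): [cat mango pig peach pear cherry]
  20. access owl: MISS, evict cat. Cache (old->new): [mango pig peach pear cherry owl]
  21. access cat: MISS, evict mango. Cache (old->new): [pig peach pear cherry owl cat]
  22. access cherry: HIT. Cache (old->new): [pig peach pear cherry owl cat]
  23. access pear: HIT. Cache (old->new): [pig peach pear cherry owl cat]
  24. access cherry: HIT. Cache (old->new): [pig peach pear cherry owl cat]
  25. access cherry: HIT. Cache (old->new): [pig peach pear cherry owl cat]
  26. access owl: HIT. Cache (old->new): [pig peach pear cherry owl cat]
  27. access pear: HIT. Cache (old->new): [pig peach pear cherry owl cat]
  28. access pear: HIT. Cache (old->new): [pig peach pear cherry owl cat]
  29. access peach: HIT. Cache (old->new): [pig peach pear cherry owl cat]
  30. access pear: HIT. Cache (old->new): [pig peach pear cherry owl cat]
  31. access peach: HIT. Cache (old->new): [pig peach pear cherry owl cat]
  32. access berry: MISS, evict pig. Cache (old->new): [peach pear cherry owl cat berry]
  33. access peach: HIT. Cache (old->new): [peach pear cherry owl cat berry]
  34. access mango: MISS, evict peach. Cache (old->new): [pear cherry owl cat berry mango]
Total: 22 hits, 12 misses, 6 evictions

Answer: berry cat cherry mango owl pear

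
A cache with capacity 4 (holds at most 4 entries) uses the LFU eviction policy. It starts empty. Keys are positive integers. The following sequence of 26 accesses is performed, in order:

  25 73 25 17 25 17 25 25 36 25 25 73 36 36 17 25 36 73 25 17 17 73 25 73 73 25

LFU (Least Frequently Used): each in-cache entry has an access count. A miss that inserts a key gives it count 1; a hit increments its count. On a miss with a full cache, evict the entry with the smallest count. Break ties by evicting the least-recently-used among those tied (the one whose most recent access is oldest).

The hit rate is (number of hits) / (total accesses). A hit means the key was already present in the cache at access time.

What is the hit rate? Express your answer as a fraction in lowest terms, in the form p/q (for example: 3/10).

Answer: 11/13

Derivation:
LFU simulation (capacity=4):
  1. access 25: MISS. Cache: [25(c=1)]
  2. access 73: MISS. Cache: [25(c=1) 73(c=1)]
  3. access 25: HIT, count now 2. Cache: [73(c=1) 25(c=2)]
  4. access 17: MISS. Cache: [73(c=1) 17(c=1) 25(c=2)]
  5. access 25: HIT, count now 3. Cache: [73(c=1) 17(c=1) 25(c=3)]
  6. access 17: HIT, count now 2. Cache: [73(c=1) 17(c=2) 25(c=3)]
  7. access 25: HIT, count now 4. Cache: [73(c=1) 17(c=2) 25(c=4)]
  8. access 25: HIT, count now 5. Cache: [73(c=1) 17(c=2) 25(c=5)]
  9. access 36: MISS. Cache: [73(c=1) 36(c=1) 17(c=2) 25(c=5)]
  10. access 25: HIT, count now 6. Cache: [73(c=1) 36(c=1) 17(c=2) 25(c=6)]
  11. access 25: HIT, count now 7. Cache: [73(c=1) 36(c=1) 17(c=2) 25(c=7)]
  12. access 73: HIT, count now 2. Cache: [36(c=1) 17(c=2) 73(c=2) 25(c=7)]
  13. access 36: HIT, count now 2. Cache: [17(c=2) 73(c=2) 36(c=2) 25(c=7)]
  14. access 36: HIT, count now 3. Cache: [17(c=2) 73(c=2) 36(c=3) 25(c=7)]
  15. access 17: HIT, count now 3. Cache: [73(c=2) 36(c=3) 17(c=3) 25(c=7)]
  16. access 25: HIT, count now 8. Cache: [73(c=2) 36(c=3) 17(c=3) 25(c=8)]
  17. access 36: HIT, count now 4. Cache: [73(c=2) 17(c=3) 36(c=4) 25(c=8)]
  18. access 73: HIT, count now 3. Cache: [17(c=3) 73(c=3) 36(c=4) 25(c=8)]
  19. access 25: HIT, count now 9. Cache: [17(c=3) 73(c=3) 36(c=4) 25(c=9)]
  20. access 17: HIT, count now 4. Cache: [73(c=3) 36(c=4) 17(c=4) 25(c=9)]
  21. access 17: HIT, count now 5. Cache: [73(c=3) 36(c=4) 17(c=5) 25(c=9)]
  22. access 73: HIT, count now 4. Cache: [36(c=4) 73(c=4) 17(c=5) 25(c=9)]
  23. access 25: HIT, count now 10. Cache: [36(c=4) 73(c=4) 17(c=5) 25(c=10)]
  24. access 73: HIT, count now 5. Cache: [36(c=4) 17(c=5) 73(c=5) 25(c=10)]
  25. access 73: HIT, count now 6. Cache: [36(c=4) 17(c=5) 73(c=6) 25(c=10)]
  26. access 25: HIT, count now 11. Cache: [36(c=4) 17(c=5) 73(c=6) 25(c=11)]
Total: 22 hits, 4 misses, 0 evictions

Hit rate = 22/26 = 11/13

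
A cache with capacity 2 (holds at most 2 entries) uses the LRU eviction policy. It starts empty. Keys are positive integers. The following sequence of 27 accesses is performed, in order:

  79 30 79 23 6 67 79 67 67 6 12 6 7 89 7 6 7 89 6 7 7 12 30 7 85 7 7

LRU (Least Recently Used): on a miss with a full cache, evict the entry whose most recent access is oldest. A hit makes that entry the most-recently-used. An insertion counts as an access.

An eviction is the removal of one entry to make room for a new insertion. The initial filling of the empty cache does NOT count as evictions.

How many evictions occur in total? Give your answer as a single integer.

LRU simulation (capacity=2):
  1. access 79: MISS. Cache (LRU->MRU): [79]
  2. access 30: MISS. Cache (LRU->MRU): [79 30]
  3. access 79: HIT. Cache (LRU->MRU): [30 79]
  4. access 23: MISS, evict 30. Cache (LRU->MRU): [79 23]
  5. access 6: MISS, evict 79. Cache (LRU->MRU): [23 6]
  6. access 67: MISS, evict 23. Cache (LRU->MRU): [6 67]
  7. access 79: MISS, evict 6. Cache (LRU->MRU): [67 79]
  8. access 67: HIT. Cache (LRU->MRU): [79 67]
  9. access 67: HIT. Cache (LRU->MRU): [79 67]
  10. access 6: MISS, evict 79. Cache (LRU->MRU): [67 6]
  11. access 12: MISS, evict 67. Cache (LRU->MRU): [6 12]
  12. access 6: HIT. Cache (LRU->MRU): [12 6]
  13. access 7: MISS, evict 12. Cache (LRU->MRU): [6 7]
  14. access 89: MISS, evict 6. Cache (LRU->MRU): [7 89]
  15. access 7: HIT. Cache (LRU->MRU): [89 7]
  16. access 6: MISS, evict 89. Cache (LRU->MRU): [7 6]
  17. access 7: HIT. Cache (LRU->MRU): [6 7]
  18. access 89: MISS, evict 6. Cache (LRU->MRU): [7 89]
  19. access 6: MISS, evict 7. Cache (LRU->MRU): [89 6]
  20. access 7: MISS, evict 89. Cache (LRU->MRU): [6 7]
  21. access 7: HIT. Cache (LRU->MRU): [6 7]
  22. access 12: MISS, evict 6. Cache (LRU->MRU): [7 12]
  23. access 30: MISS, evict 7. Cache (LRU->MRU): [12 30]
  24. access 7: MISS, evict 12. Cache (LRU->MRU): [30 7]
  25. access 85: MISS, evict 30. Cache (LRU->MRU): [7 85]
  26. access 7: HIT. Cache (LRU->MRU): [85 7]
  27. access 7: HIT. Cache (LRU->MRU): [85 7]
Total: 9 hits, 18 misses, 16 evictions

Answer: 16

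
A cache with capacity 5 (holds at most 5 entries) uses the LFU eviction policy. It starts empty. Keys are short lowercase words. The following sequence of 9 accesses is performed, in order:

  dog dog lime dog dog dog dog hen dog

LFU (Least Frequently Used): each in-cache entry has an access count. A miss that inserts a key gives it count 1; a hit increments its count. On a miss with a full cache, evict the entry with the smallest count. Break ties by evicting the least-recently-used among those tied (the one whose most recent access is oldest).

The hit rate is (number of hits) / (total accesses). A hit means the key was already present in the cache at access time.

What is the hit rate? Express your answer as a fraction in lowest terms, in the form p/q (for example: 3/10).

LFU simulation (capacity=5):
  1. access dog: MISS. Cache: [dog(c=1)]
  2. access dog: HIT, count now 2. Cache: [dog(c=2)]
  3. access lime: MISS. Cache: [lime(c=1) dog(c=2)]
  4. access dog: HIT, count now 3. Cache: [lime(c=1) dog(c=3)]
  5. access dog: HIT, count now 4. Cache: [lime(c=1) dog(c=4)]
  6. access dog: HIT, count now 5. Cache: [lime(c=1) dog(c=5)]
  7. access dog: HIT, count now 6. Cache: [lime(c=1) dog(c=6)]
  8. access hen: MISS. Cache: [lime(c=1) hen(c=1) dog(c=6)]
  9. access dog: HIT, count now 7. Cache: [lime(c=1) hen(c=1) dog(c=7)]
Total: 6 hits, 3 misses, 0 evictions

Hit rate = 6/9 = 2/3

Answer: 2/3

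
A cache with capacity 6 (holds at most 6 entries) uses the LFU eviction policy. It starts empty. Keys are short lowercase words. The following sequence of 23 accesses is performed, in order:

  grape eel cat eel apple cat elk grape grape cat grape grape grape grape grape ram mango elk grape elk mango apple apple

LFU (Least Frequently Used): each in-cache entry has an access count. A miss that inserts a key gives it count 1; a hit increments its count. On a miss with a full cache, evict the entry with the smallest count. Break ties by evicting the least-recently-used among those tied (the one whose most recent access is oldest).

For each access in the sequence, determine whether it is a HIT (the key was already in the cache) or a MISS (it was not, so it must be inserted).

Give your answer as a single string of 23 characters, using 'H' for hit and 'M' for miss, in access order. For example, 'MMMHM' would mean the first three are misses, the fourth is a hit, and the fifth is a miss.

LFU simulation (capacity=6):
  1. access grape: MISS. Cache: [grape(c=1)]
  2. access eel: MISS. Cache: [grape(c=1) eel(c=1)]
  3. access cat: MISS. Cache: [grape(c=1) eel(c=1) cat(c=1)]
  4. access eel: HIT, count now 2. Cache: [grape(c=1) cat(c=1) eel(c=2)]
  5. access apple: MISS. Cache: [grape(c=1) cat(c=1) apple(c=1) eel(c=2)]
  6. access cat: HIT, count now 2. Cache: [grape(c=1) apple(c=1) eel(c=2) cat(c=2)]
  7. access elk: MISS. Cache: [grape(c=1) apple(c=1) elk(c=1) eel(c=2) cat(c=2)]
  8. access grape: HIT, count now 2. Cache: [apple(c=1) elk(c=1) eel(c=2) cat(c=2) grape(c=2)]
  9. access grape: HIT, count now 3. Cache: [apple(c=1) elk(c=1) eel(c=2) cat(c=2) grape(c=3)]
  10. access cat: HIT, count now 3. Cache: [apple(c=1) elk(c=1) eel(c=2) grape(c=3) cat(c=3)]
  11. access grape: HIT, count now 4. Cache: [apple(c=1) elk(c=1) eel(c=2) cat(c=3) grape(c=4)]
  12. access grape: HIT, count now 5. Cache: [apple(c=1) elk(c=1) eel(c=2) cat(c=3) grape(c=5)]
  13. access grape: HIT, count now 6. Cache: [apple(c=1) elk(c=1) eel(c=2) cat(c=3) grape(c=6)]
  14. access grape: HIT, count now 7. Cache: [apple(c=1) elk(c=1) eel(c=2) cat(c=3) grape(c=7)]
  15. access grape: HIT, count now 8. Cache: [apple(c=1) elk(c=1) eel(c=2) cat(c=3) grape(c=8)]
  16. access ram: MISS. Cache: [apple(c=1) elk(c=1) ram(c=1) eel(c=2) cat(c=3) grape(c=8)]
  17. access mango: MISS, evict apple(c=1). Cache: [elk(c=1) ram(c=1) mango(c=1) eel(c=2) cat(c=3) grape(c=8)]
  18. access elk: HIT, count now 2. Cache: [ram(c=1) mango(c=1) eel(c=2) elk(c=2) cat(c=3) grape(c=8)]
  19. access grape: HIT, count now 9. Cache: [ram(c=1) mango(c=1) eel(c=2) elk(c=2) cat(c=3) grape(c=9)]
  20. access elk: HIT, count now 3. Cache: [ram(c=1) mango(c=1) eel(c=2) cat(c=3) elk(c=3) grape(c=9)]
  21. access mango: HIT, count now 2. Cache: [ram(c=1) eel(c=2) mango(c=2) cat(c=3) elk(c=3) grape(c=9)]
  22. access apple: MISS, evict ram(c=1). Cache: [apple(c=1) eel(c=2) mango(c=2) cat(c=3) elk(c=3) grape(c=9)]
  23. access apple: HIT, count now 2. Cache: [eel(c=2) mango(c=2) apple(c=2) cat(c=3) elk(c=3) grape(c=9)]
Total: 15 hits, 8 misses, 2 evictions

Answer: MMMHMHMHHHHHHHHMMHHHHMH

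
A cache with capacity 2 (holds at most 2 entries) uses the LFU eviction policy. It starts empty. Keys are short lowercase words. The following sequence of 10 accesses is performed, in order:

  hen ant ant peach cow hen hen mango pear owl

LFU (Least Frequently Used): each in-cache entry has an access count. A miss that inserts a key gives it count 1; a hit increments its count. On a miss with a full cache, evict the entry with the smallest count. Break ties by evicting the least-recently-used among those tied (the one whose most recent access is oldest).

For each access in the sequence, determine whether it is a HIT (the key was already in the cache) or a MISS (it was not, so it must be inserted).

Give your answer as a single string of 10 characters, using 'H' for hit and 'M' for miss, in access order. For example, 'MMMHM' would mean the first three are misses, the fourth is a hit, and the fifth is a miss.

LFU simulation (capacity=2):
  1. access hen: MISS. Cache: [hen(c=1)]
  2. access ant: MISS. Cache: [hen(c=1) ant(c=1)]
  3. access ant: HIT, count now 2. Cache: [hen(c=1) ant(c=2)]
  4. access peach: MISS, evict hen(c=1). Cache: [peach(c=1) ant(c=2)]
  5. access cow: MISS, evict peach(c=1). Cache: [cow(c=1) ant(c=2)]
  6. access hen: MISS, evict cow(c=1). Cache: [hen(c=1) ant(c=2)]
  7. access hen: HIT, count now 2. Cache: [ant(c=2) hen(c=2)]
  8. access mango: MISS, evict ant(c=2). Cache: [mango(c=1) hen(c=2)]
  9. access pear: MISS, evict mango(c=1). Cache: [pear(c=1) hen(c=2)]
  10. access owl: MISS, evict pear(c=1). Cache: [owl(c=1) hen(c=2)]
Total: 2 hits, 8 misses, 6 evictions

Answer: MMHMMMHMMM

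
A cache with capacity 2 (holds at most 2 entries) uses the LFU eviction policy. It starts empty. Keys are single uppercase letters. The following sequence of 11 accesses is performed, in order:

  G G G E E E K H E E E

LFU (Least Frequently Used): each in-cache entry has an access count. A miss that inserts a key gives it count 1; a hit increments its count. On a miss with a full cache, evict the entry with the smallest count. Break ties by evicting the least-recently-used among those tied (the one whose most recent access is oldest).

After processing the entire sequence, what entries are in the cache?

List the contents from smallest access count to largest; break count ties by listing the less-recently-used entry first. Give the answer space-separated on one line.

LFU simulation (capacity=2):
  1. access G: MISS. Cache: [G(c=1)]
  2. access G: HIT, count now 2. Cache: [G(c=2)]
  3. access G: HIT, count now 3. Cache: [G(c=3)]
  4. access E: MISS. Cache: [E(c=1) G(c=3)]
  5. access E: HIT, count now 2. Cache: [E(c=2) G(c=3)]
  6. access E: HIT, count now 3. Cache: [G(c=3) E(c=3)]
  7. access K: MISS, evict G(c=3). Cache: [K(c=1) E(c=3)]
  8. access H: MISS, evict K(c=1). Cache: [H(c=1) E(c=3)]
  9. access E: HIT, count now 4. Cache: [H(c=1) E(c=4)]
  10. access E: HIT, count now 5. Cache: [H(c=1) E(c=5)]
  11. access E: HIT, count now 6. Cache: [H(c=1) E(c=6)]
Total: 7 hits, 4 misses, 2 evictions

Answer: H E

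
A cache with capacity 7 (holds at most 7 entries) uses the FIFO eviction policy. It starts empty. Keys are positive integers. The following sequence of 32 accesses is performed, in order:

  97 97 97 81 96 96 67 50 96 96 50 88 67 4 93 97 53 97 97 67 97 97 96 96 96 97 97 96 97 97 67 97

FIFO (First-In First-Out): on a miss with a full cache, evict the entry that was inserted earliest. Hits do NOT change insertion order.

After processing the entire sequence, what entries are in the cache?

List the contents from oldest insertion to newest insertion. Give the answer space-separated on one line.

FIFO simulation (capacity=7):
  1. access 97: MISS. Cache (old->new): [97]
  2. access 97: HIT. Cache (old->new): [97]
  3. access 97: HIT. Cache (old->new): [97]
  4. access 81: MISS. Cache (old->new): [97 81]
  5. access 96: MISS. Cache (old->new): [97 81 96]
  6. access 96: HIT. Cache (old->new): [97 81 96]
  7. access 67: MISS. Cache (old->new): [97 81 96 67]
  8. access 50: MISS. Cache (old->new): [97 81 96 67 50]
  9. access 96: HIT. Cache (old->new): [97 81 96 67 50]
  10. access 96: HIT. Cache (old->new): [97 81 96 67 50]
  11. access 50: HIT. Cache (old->new): [97 81 96 67 50]
  12. access 88: MISS. Cache (old->new): [97 81 96 67 50 88]
  13. access 67: HIT. Cache (old->new): [97 81 96 67 50 88]
  14. access 4: MISS. Cache (old->new): [97 81 96 67 50 88 4]
  15. access 93: MISS, evict 97. Cache (old->new): [81 96 67 50 88 4 93]
  16. access 97: MISS, evict 81. Cache (old->new): [96 67 50 88 4 93 97]
  17. access 53: MISS, evict 96. Cache (old->new): [67 50 88 4 93 97 53]
  18. access 97: HIT. Cache (old->new): [67 50 88 4 93 97 53]
  19. access 97: HIT. Cache (old->new): [67 50 88 4 93 97 53]
  20. access 67: HIT. Cache (old->new): [67 50 88 4 93 97 53]
  21. access 97: HIT. Cache (old->new): [67 50 88 4 93 97 53]
  22. access 97: HIT. Cache (old->new): [67 50 88 4 93 97 53]
  23. access 96: MISS, evict 67. Cache (old->new): [50 88 4 93 97 53 96]
  24. access 96: HIT. Cache (old->new): [50 88 4 93 97 53 96]
  25. access 96: HIT. Cache (old->new): [50 88 4 93 97 53 96]
  26. access 97: HIT. Cache (old->new): [50 88 4 93 97 53 96]
  27. access 97: HIT. Cache (old->new): [50 88 4 93 97 53 96]
  28. access 96: HIT. Cache (old->new): [50 88 4 93 97 53 96]
  29. access 97: HIT. Cache (old->new): [50 88 4 93 97 53 96]
  30. access 97: HIT. Cache (old->new): [50 88 4 93 97 53 96]
  31. access 67: MISS, evict 50. Cache (old->new): [88 4 93 97 53 96 67]
  32. access 97: HIT. Cache (old->new): [88 4 93 97 53 96 67]
Total: 20 hits, 12 misses, 5 evictions

Answer: 88 4 93 97 53 96 67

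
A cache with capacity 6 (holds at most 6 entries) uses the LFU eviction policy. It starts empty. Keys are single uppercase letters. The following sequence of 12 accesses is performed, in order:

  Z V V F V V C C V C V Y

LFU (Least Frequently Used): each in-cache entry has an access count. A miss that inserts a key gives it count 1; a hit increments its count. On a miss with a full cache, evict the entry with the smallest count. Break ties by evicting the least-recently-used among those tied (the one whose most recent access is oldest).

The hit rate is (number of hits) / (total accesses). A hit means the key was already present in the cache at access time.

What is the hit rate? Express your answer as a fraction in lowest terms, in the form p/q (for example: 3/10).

Answer: 7/12

Derivation:
LFU simulation (capacity=6):
  1. access Z: MISS. Cache: [Z(c=1)]
  2. access V: MISS. Cache: [Z(c=1) V(c=1)]
  3. access V: HIT, count now 2. Cache: [Z(c=1) V(c=2)]
  4. access F: MISS. Cache: [Z(c=1) F(c=1) V(c=2)]
  5. access V: HIT, count now 3. Cache: [Z(c=1) F(c=1) V(c=3)]
  6. access V: HIT, count now 4. Cache: [Z(c=1) F(c=1) V(c=4)]
  7. access C: MISS. Cache: [Z(c=1) F(c=1) C(c=1) V(c=4)]
  8. access C: HIT, count now 2. Cache: [Z(c=1) F(c=1) C(c=2) V(c=4)]
  9. access V: HIT, count now 5. Cache: [Z(c=1) F(c=1) C(c=2) V(c=5)]
  10. access C: HIT, count now 3. Cache: [Z(c=1) F(c=1) C(c=3) V(c=5)]
  11. access V: HIT, count now 6. Cache: [Z(c=1) F(c=1) C(c=3) V(c=6)]
  12. access Y: MISS. Cache: [Z(c=1) F(c=1) Y(c=1) C(c=3) V(c=6)]
Total: 7 hits, 5 misses, 0 evictions

Hit rate = 7/12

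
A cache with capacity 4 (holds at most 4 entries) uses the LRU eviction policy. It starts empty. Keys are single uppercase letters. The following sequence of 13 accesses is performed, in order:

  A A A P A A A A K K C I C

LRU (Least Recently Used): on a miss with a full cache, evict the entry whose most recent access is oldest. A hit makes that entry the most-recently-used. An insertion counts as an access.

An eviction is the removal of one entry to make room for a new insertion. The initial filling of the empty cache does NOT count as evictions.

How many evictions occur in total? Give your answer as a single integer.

LRU simulation (capacity=4):
  1. access A: MISS. Cache (LRU->MRU): [A]
  2. access A: HIT. Cache (LRU->MRU): [A]
  3. access A: HIT. Cache (LRU->MRU): [A]
  4. access P: MISS. Cache (LRU->MRU): [A P]
  5. access A: HIT. Cache (LRU->MRU): [P A]
  6. access A: HIT. Cache (LRU->MRU): [P A]
  7. access A: HIT. Cache (LRU->MRU): [P A]
  8. access A: HIT. Cache (LRU->MRU): [P A]
  9. access K: MISS. Cache (LRU->MRU): [P A K]
  10. access K: HIT. Cache (LRU->MRU): [P A K]
  11. access C: MISS. Cache (LRU->MRU): [P A K C]
  12. access I: MISS, evict P. Cache (LRU->MRU): [A K C I]
  13. access C: HIT. Cache (LRU->MRU): [A K I C]
Total: 8 hits, 5 misses, 1 evictions

Answer: 1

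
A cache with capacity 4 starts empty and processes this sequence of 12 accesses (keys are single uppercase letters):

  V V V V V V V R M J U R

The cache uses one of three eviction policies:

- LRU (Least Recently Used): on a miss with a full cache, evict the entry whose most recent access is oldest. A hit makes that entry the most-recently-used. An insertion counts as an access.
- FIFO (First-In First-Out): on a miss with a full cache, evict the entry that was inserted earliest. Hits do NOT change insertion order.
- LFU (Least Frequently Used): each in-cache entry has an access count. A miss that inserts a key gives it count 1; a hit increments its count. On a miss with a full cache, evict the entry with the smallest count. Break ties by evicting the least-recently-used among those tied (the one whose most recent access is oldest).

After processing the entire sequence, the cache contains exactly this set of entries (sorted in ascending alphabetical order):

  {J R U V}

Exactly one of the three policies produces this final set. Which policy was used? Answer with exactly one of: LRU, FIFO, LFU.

Simulating under each policy and comparing final sets:
  LRU: final set = {J M R U} -> differs
  FIFO: final set = {J M R U} -> differs
  LFU: final set = {J R U V} -> MATCHES target
Only LFU produces the target set.

Answer: LFU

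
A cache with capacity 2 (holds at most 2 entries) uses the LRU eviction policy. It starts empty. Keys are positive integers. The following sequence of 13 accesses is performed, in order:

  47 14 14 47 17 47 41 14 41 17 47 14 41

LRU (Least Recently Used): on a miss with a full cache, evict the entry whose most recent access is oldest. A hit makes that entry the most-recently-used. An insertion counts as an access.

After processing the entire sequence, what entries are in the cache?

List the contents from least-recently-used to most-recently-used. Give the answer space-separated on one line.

LRU simulation (capacity=2):
  1. access 47: MISS. Cache (LRU->MRU): [47]
  2. access 14: MISS. Cache (LRU->MRU): [47 14]
  3. access 14: HIT. Cache (LRU->MRU): [47 14]
  4. access 47: HIT. Cache (LRU->MRU): [14 47]
  5. access 17: MISS, evict 14. Cache (LRU->MRU): [47 17]
  6. access 47: HIT. Cache (LRU->MRU): [17 47]
  7. access 41: MISS, evict 17. Cache (LRU->MRU): [47 41]
  8. access 14: MISS, evict 47. Cache (LRU->MRU): [41 14]
  9. access 41: HIT. Cache (LRU->MRU): [14 41]
  10. access 17: MISS, evict 14. Cache (LRU->MRU): [41 17]
  11. access 47: MISS, evict 41. Cache (LRU->MRU): [17 47]
  12. access 14: MISS, evict 17. Cache (LRU->MRU): [47 14]
  13. access 41: MISS, evict 47. Cache (LRU->MRU): [14 41]
Total: 4 hits, 9 misses, 7 evictions

Answer: 14 41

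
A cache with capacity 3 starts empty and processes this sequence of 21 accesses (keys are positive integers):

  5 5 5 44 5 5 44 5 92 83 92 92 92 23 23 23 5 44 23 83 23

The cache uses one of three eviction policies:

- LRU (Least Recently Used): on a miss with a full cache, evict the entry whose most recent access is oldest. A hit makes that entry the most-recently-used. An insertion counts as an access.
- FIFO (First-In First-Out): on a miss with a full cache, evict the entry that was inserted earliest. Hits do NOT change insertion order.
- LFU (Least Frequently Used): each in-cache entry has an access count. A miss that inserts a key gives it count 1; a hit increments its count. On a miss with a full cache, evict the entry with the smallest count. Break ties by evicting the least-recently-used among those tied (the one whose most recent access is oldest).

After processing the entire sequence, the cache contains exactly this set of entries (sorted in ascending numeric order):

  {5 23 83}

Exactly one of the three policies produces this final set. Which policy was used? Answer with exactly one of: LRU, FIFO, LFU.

Simulating under each policy and comparing final sets:
  LRU: final set = {23 44 83} -> differs
  FIFO: final set = {23 44 83} -> differs
  LFU: final set = {5 23 83} -> MATCHES target
Only LFU produces the target set.

Answer: LFU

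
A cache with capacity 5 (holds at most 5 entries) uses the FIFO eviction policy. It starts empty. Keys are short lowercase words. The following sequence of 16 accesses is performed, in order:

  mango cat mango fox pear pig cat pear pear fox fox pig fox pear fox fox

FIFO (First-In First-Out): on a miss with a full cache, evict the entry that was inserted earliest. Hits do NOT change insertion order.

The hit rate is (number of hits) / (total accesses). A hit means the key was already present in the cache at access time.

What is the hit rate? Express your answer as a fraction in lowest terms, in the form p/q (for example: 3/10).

FIFO simulation (capacity=5):
  1. access mango: MISS. Cache (old->new): [mango]
  2. access cat: MISS. Cache (old->new): [mango cat]
  3. access mango: HIT. Cache (old->new): [mango cat]
  4. access fox: MISS. Cache (old->new): [mango cat fox]
  5. access pear: MISS. Cache (old->new): [mango cat fox pear]
  6. access pig: MISS. Cache (old->new): [mango cat fox pear pig]
  7. access cat: HIT. Cache (old->new): [mango cat fox pear pig]
  8. access pear: HIT. Cache (old->new): [mango cat fox pear pig]
  9. access pear: HIT. Cache (old->new): [mango cat fox pear pig]
  10. access fox: HIT. Cache (old->new): [mango cat fox pear pig]
  11. access fox: HIT. Cache (old->new): [mango cat fox pear pig]
  12. access pig: HIT. Cache (old->new): [mango cat fox pear pig]
  13. access fox: HIT. Cache (old->new): [mango cat fox pear pig]
  14. access pear: HIT. Cache (old->new): [mango cat fox pear pig]
  15. access fox: HIT. Cache (old->new): [mango cat fox pear pig]
  16. access fox: HIT. Cache (old->new): [mango cat fox pear pig]
Total: 11 hits, 5 misses, 0 evictions

Hit rate = 11/16

Answer: 11/16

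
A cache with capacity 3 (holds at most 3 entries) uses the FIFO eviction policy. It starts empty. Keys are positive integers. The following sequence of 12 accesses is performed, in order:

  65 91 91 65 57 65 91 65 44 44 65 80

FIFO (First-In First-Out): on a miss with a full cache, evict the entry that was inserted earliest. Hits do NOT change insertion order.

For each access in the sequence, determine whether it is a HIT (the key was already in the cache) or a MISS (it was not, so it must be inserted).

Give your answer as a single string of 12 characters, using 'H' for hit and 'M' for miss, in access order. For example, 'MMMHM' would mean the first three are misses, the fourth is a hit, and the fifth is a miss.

FIFO simulation (capacity=3):
  1. access 65: MISS. Cache (old->new): [65]
  2. access 91: MISS. Cache (old->new): [65 91]
  3. access 91: HIT. Cache (old->new): [65 91]
  4. access 65: HIT. Cache (old->new): [65 91]
  5. access 57: MISS. Cache (old->new): [65 91 57]
  6. access 65: HIT. Cache (old->new): [65 91 57]
  7. access 91: HIT. Cache (old->new): [65 91 57]
  8. access 65: HIT. Cache (old->new): [65 91 57]
  9. access 44: MISS, evict 65. Cache (old->new): [91 57 44]
  10. access 44: HIT. Cache (old->new): [91 57 44]
  11. access 65: MISS, evict 91. Cache (old->new): [57 44 65]
  12. access 80: MISS, evict 57. Cache (old->new): [44 65 80]
Total: 6 hits, 6 misses, 3 evictions

Answer: MMHHMHHHMHMM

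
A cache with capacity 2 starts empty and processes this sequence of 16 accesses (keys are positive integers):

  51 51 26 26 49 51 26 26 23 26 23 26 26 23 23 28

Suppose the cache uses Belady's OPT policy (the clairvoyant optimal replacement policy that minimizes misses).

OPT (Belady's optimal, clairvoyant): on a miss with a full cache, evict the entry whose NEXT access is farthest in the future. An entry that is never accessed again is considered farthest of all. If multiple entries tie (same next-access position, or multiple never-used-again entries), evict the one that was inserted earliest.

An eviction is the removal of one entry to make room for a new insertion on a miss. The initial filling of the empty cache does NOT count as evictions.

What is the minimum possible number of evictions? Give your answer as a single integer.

OPT (Belady) simulation (capacity=2):
  1. access 51: MISS. Cache: [51]
  2. access 51: HIT. Next use of 51: step 6. Cache: [51]
  3. access 26: MISS. Cache: [51 26]
  4. access 26: HIT. Next use of 26: step 7. Cache: [51 26]
  5. access 49: MISS, evict 26 (next use: step 7). Cache: [51 49]
  6. access 51: HIT. Next use of 51: never. Cache: [51 49]
  7. access 26: MISS, evict 51 (next use: never). Cache: [49 26]
  8. access 26: HIT. Next use of 26: step 10. Cache: [49 26]
  9. access 23: MISS, evict 49 (next use: never). Cache: [26 23]
  10. access 26: HIT. Next use of 26: step 12. Cache: [26 23]
  11. access 23: HIT. Next use of 23: step 14. Cache: [26 23]
  12. access 26: HIT. Next use of 26: step 13. Cache: [26 23]
  13. access 26: HIT. Next use of 26: never. Cache: [26 23]
  14. access 23: HIT. Next use of 23: step 15. Cache: [26 23]
  15. access 23: HIT. Next use of 23: never. Cache: [26 23]
  16. access 28: MISS, evict 26 (next use: never). Cache: [23 28]
Total: 10 hits, 6 misses, 4 evictions

Answer: 4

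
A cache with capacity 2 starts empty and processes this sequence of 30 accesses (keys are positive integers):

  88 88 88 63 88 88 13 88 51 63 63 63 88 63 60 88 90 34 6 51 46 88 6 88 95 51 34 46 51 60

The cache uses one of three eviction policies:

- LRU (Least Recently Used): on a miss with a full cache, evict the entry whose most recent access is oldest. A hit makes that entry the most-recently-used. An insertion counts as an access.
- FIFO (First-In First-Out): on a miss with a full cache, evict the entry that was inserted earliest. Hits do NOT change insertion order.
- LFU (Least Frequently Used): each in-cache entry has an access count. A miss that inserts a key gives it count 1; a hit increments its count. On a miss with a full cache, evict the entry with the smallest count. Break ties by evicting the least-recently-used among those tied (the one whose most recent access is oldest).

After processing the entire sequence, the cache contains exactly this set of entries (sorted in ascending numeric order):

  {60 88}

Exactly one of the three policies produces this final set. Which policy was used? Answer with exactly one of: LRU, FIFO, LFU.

Simulating under each policy and comparing final sets:
  LRU: final set = {51 60} -> differs
  FIFO: final set = {51 60} -> differs
  LFU: final set = {60 88} -> MATCHES target
Only LFU produces the target set.

Answer: LFU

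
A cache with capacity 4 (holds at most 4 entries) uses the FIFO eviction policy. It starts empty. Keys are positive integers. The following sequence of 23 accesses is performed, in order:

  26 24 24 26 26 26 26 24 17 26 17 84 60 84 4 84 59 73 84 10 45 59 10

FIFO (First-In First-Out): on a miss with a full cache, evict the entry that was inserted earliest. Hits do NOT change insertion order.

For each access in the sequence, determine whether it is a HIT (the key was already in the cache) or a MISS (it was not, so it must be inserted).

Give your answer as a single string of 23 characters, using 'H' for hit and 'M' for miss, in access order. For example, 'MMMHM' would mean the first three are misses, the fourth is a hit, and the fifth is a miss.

FIFO simulation (capacity=4):
  1. access 26: MISS. Cache (old->new): [26]
  2. access 24: MISS. Cache (old->new): [26 24]
  3. access 24: HIT. Cache (old->new): [26 24]
  4. access 26: HIT. Cache (old->new): [26 24]
  5. access 26: HIT. Cache (old->new): [26 24]
  6. access 26: HIT. Cache (old->new): [26 24]
  7. access 26: HIT. Cache (old->new): [26 24]
  8. access 24: HIT. Cache (old->new): [26 24]
  9. access 17: MISS. Cache (old->new): [26 24 17]
  10. access 26: HIT. Cache (old->new): [26 24 17]
  11. access 17: HIT. Cache (old->new): [26 24 17]
  12. access 84: MISS. Cache (old->new): [26 24 17 84]
  13. access 60: MISS, evict 26. Cache (old->new): [24 17 84 60]
  14. access 84: HIT. Cache (old->new): [24 17 84 60]
  15. access 4: MISS, evict 24. Cache (old->new): [17 84 60 4]
  16. access 84: HIT. Cache (old->new): [17 84 60 4]
  17. access 59: MISS, evict 17. Cache (old->new): [84 60 4 59]
  18. access 73: MISS, evict 84. Cache (old->new): [60 4 59 73]
  19. access 84: MISS, evict 60. Cache (old->new): [4 59 73 84]
  20. access 10: MISS, evict 4. Cache (old->new): [59 73 84 10]
  21. access 45: MISS, evict 59. Cache (old->new): [73 84 10 45]
  22. access 59: MISS, evict 73. Cache (old->new): [84 10 45 59]
  23. access 10: HIT. Cache (old->new): [84 10 45 59]
Total: 11 hits, 12 misses, 8 evictions

Answer: MMHHHHHHMHHMMHMHMMMMMMH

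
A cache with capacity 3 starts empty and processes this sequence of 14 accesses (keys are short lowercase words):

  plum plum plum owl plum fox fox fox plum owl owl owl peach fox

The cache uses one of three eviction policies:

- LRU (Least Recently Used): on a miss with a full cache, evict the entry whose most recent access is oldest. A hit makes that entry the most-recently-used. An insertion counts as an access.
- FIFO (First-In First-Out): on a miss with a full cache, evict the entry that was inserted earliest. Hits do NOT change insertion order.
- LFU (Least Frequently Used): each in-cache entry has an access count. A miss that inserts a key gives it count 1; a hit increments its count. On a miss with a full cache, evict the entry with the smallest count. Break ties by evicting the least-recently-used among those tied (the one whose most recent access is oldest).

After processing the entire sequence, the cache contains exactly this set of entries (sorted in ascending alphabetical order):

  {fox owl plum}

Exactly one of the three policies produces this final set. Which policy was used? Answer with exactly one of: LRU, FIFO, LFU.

Answer: LFU

Derivation:
Simulating under each policy and comparing final sets:
  LRU: final set = {fox owl peach} -> differs
  FIFO: final set = {fox owl peach} -> differs
  LFU: final set = {fox owl plum} -> MATCHES target
Only LFU produces the target set.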